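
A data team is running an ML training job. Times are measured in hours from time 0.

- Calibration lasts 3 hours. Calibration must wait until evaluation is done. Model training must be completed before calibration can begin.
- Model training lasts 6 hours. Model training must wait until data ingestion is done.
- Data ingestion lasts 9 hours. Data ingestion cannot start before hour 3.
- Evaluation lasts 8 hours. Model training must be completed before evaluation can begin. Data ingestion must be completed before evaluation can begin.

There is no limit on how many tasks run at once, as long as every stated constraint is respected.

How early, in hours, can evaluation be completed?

26

Data ingestion waits on its own release at hour 3, so it starts at hour 3 and finishes at 3 + 9 = hour 12.
Model training waits on data ingestion (finishes hour 12), so it starts at hour 12 and finishes at 12 + 6 = hour 18.
Evaluation needs all of model training (finishes hour 18); data ingestion (finishes hour 12). That puts its earliest start at hour 18; it finishes at 18 + 8 = hour 26.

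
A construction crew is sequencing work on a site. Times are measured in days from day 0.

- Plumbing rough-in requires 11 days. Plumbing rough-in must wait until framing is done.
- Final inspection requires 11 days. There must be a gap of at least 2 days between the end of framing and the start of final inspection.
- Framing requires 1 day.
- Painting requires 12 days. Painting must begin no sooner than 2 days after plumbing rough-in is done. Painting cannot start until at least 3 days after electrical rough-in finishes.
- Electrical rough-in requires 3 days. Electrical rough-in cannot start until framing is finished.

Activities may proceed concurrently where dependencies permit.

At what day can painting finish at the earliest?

Framing has no prerequisites, so it starts at day 0 and finishes at day 1.
Electrical rough-in waits on framing (finishes day 1), so it starts at day 1 and finishes at 1 + 3 = day 4.
Plumbing rough-in waits on framing (finishes day 1), so it starts at day 1 and finishes at 1 + 11 = day 12.
For painting: plumbing rough-in (finishes day 12, plus 2-day gap → day 14); electrical rough-in (finishes day 4, plus 3-day gap → day 7). Taking the maximum gives a start of day 14, and it finishes at 14 + 12 = day 26.

26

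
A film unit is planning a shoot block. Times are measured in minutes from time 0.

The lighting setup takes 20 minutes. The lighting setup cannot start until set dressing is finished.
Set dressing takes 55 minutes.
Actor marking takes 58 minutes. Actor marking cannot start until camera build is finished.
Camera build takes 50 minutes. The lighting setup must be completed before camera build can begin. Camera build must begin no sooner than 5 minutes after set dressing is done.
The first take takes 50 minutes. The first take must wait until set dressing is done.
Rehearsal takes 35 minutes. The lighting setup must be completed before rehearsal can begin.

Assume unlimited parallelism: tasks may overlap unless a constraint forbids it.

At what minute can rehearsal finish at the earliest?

Set dressing has no prerequisites, so it starts at minute 0 and finishes at minute 55.
The lighting setup cannot begin until set dressing (finishes minute 55). It runs from minute 55 to 55 + 20 = minute 75.
After the lighting setup (finishes minute 75), rehearsal can start at minute 75 and finishes at minute 110.

110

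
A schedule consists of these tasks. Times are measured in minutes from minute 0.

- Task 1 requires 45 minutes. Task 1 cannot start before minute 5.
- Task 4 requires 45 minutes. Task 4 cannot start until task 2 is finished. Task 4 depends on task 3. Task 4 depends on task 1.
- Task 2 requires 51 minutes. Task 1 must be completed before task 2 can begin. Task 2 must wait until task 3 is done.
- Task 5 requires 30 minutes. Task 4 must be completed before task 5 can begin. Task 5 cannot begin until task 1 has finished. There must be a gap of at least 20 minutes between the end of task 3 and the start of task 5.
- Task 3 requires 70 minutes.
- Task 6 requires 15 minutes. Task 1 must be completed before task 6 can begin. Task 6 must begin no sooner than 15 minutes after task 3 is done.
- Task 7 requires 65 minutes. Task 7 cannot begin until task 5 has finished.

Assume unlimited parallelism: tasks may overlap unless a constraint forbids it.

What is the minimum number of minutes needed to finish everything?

Task 3 has no prerequisites, so it starts at minute 0 and finishes at minute 70.
Task 1 waits on its own release at minute 5, so it starts at minute 5 and finishes at 5 + 45 = minute 50.
Task 6 needs all of task 1 (finishes minute 50); task 3 (finishes minute 70, plus 15-minute gap → minute 85). That puts its earliest start at minute 85; it finishes at 85 + 15 = minute 100.
For task 2: task 1 (finishes minute 50); task 3 (finishes minute 70). Taking the maximum gives a start of minute 70, and it finishes at 70 + 51 = minute 121.
For task 4: task 2 (finishes minute 121); task 3 (finishes minute 70); task 1 (finishes minute 50). Taking the maximum gives a start of minute 121, and it finishes at 121 + 45 = minute 166.
Task 5 needs all of task 4 (finishes minute 166); task 1 (finishes minute 50); task 3 (finishes minute 70, plus 20-minute gap → minute 90). That puts its earliest start at minute 166; it finishes at 166 + 30 = minute 196.
After task 5 (finishes minute 196), task 7 can start at minute 196 and finishes at minute 261.
All tasks are finished once the last one completes. Finish times: Task 1 at 50, Task 2 at 121, Task 3 at 70, Task 4 at 166, Task 5 at 196, Task 6 at 100, Task 7 at 261. The latest is minute 261.

261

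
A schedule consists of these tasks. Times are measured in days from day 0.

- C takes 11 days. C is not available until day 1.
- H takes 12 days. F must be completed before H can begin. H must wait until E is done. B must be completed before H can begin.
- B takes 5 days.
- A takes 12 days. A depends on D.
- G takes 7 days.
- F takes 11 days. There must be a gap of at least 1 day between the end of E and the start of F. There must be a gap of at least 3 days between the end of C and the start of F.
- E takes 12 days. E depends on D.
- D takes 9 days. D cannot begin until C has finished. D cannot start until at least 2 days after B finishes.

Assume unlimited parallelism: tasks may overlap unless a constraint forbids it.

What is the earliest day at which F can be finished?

C cannot begin until its own release at day 1. It runs from day 1 to 1 + 11 = day 12.
Nothing blocks B, so it runs from day 0 to day 5.
D has to wait for C (finishes day 12); B (finishes day 5, plus 2-day gap → day 7). The latest of these is day 12, so D runs day 12 to 12 + 9 = day 21.
After D (finishes day 21), E can start at day 21 and finishes at day 33.
F has to wait for E (finishes day 33, plus 1-day gap → day 34); C (finishes day 12, plus 3-day gap → day 15). The latest of these is day 34, so F runs day 34 to 34 + 11 = day 45.

45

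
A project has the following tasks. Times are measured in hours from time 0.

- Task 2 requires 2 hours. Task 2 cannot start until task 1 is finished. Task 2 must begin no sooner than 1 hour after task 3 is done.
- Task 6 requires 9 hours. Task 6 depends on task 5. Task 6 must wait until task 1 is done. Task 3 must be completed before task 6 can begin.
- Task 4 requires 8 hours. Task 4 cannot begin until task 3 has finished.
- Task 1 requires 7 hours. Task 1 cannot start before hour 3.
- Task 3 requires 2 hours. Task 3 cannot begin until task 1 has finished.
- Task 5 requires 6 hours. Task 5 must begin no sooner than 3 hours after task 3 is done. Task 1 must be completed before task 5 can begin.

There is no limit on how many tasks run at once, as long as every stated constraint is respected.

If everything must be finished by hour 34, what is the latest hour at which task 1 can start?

7

Nothing follows task 2; the deadline of hour 34 is its only limit. It must start by 34 − 2 = hour 32.
Nothing follows task 4; the deadline of hour 34 is its only limit. It must start by 34 − 8 = hour 26.
To finish by hour 34, task 6 (duration 9) must start no later than hour 25.
Since task 6 (must start by hour 25) depends on it, task 5 must finish by hour 25. Backing off its 6-hour duration gives a latest start of hour 19.
Task 3 must finish in time for task 2 (must start by hour 32, minus 1-hour gap → hour 31); task 4 (must start by hour 26); task 5 (must start by hour 19, minus 3-hour gap → hour 16); task 6 (must start by hour 25). The tightest is hour 16, so task 3 must start by 16 − 2 = hour 14.
For task 1: task 2 (must start by hour 32); task 3 (must start by hour 14); task 5 (must start by hour 19); task 6 (must start by hour 25). The most restrictive is hour 14; with a 7-hour duration, task 1 must start by hour 7.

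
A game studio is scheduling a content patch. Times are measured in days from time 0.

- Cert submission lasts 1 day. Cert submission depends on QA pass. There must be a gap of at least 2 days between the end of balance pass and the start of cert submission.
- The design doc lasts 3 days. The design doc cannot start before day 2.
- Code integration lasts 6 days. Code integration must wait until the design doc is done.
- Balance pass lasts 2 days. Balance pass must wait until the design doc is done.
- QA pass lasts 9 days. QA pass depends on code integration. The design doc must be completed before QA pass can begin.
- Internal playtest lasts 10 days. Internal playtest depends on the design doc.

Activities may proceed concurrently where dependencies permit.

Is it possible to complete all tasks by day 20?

No

The design doc waits on its own release at day 2, so it starts at day 2 and finishes at 2 + 3 = day 5.
After the design doc (finishes day 5), balance pass can start at day 5 and finishes at day 7.
Internal playtest waits on the design doc (finishes day 5), so it starts at day 5 and finishes at 5 + 10 = day 15.
After the design doc (finishes day 5), code integration can start at day 5 and finishes at day 11.
For QA pass: code integration (finishes day 11); the design doc (finishes day 5). Taking the maximum gives a start of day 11, and it finishes at 11 + 9 = day 20.
Cert submission cannot start until QA pass (finishes day 20); balance pass (finishes day 7, plus 2-day gap → day 9). The controlling bound is day 20, so cert submission finishes at 20 + 1 = day 21.
The earliest everything can be done is day 21, which is after the deadline of 20, so it is not possible.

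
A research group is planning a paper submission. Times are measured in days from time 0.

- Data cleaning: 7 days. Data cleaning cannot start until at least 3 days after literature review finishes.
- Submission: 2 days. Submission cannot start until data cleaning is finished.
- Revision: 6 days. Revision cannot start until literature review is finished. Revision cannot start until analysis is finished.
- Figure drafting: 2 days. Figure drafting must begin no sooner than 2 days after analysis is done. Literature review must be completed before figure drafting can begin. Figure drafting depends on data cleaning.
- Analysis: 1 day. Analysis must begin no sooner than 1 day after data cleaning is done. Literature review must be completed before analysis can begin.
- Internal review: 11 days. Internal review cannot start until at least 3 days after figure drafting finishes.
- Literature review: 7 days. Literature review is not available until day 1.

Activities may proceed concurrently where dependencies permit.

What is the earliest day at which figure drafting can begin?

22

After its own release at day 1, literature review can start at day 1 and finishes at day 8.
After literature review (finishes day 8, plus 3-day gap → day 11), data cleaning can start at day 11 and finishes at day 18.
Analysis needs all of data cleaning (finishes day 18, plus 1-day gap → day 19); literature review (finishes day 8). That puts its earliest start at day 19; it finishes at 19 + 1 = day 20.
Figure drafting waits on analysis (finishes day 20, plus 2-day gap → day 22); literature review (finishes day 8); data cleaning (finishes day 18). The latest of these is day 22, which is the earliest figure drafting can start.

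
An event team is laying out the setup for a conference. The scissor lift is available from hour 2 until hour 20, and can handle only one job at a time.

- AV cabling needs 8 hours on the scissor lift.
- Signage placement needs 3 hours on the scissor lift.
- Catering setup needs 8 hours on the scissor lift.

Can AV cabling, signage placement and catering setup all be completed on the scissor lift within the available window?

The scissor lift window is 20 − 2 = 18 hours.
Running back to back, the jobs need 8 + 3 + 8 = 19 hours on the scissor lift.
Since 19 > 18, they cannot all fit.

No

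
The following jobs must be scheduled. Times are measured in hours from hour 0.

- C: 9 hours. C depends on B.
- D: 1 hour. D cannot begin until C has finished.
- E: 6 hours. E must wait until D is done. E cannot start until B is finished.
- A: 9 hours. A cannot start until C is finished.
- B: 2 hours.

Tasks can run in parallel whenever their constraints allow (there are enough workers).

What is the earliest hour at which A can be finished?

B can start immediately at hour 0; it finishes at hour 2.
C waits on B (finishes hour 2), so it starts at hour 2 and finishes at 2 + 9 = hour 11.
A cannot begin until C (finishes hour 11). It runs from hour 11 to 11 + 9 = hour 20.

20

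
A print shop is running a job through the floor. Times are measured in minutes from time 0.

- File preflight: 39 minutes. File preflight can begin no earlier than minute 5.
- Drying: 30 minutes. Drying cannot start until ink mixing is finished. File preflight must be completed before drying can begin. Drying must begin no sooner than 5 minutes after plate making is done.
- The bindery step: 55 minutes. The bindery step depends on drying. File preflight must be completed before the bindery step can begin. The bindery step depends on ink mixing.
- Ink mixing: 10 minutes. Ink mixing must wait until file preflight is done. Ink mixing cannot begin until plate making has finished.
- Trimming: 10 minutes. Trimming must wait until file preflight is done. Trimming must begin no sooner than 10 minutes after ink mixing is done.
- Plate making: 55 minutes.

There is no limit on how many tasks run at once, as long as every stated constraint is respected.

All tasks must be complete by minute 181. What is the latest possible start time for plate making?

31

The bindery step must finish by minute 181; it takes 55 minutes, so it must start by 181 − 55 = minute 126.
Drying must finish before the bindery step (must start by minute 126). With a 30-minute duration, drying must start by 126 − 30 = minute 96.
To finish by minute 181, trimming (duration 10) must start no later than minute 171.
For ink mixing: drying (must start by minute 96); trimming (must start by minute 171, minus 10-minute gap → minute 161); the bindery step (must start by minute 126). The most restrictive is minute 96; with a 10-minute duration, ink mixing must start by minute 86.
Plate making has several dependents: ink mixing (must start by minute 86); drying (must start by minute 96, minus 5-minute gap → minute 91). The earliest of those limits is minute 86, so plate making must start by 86 − 55 = minute 31.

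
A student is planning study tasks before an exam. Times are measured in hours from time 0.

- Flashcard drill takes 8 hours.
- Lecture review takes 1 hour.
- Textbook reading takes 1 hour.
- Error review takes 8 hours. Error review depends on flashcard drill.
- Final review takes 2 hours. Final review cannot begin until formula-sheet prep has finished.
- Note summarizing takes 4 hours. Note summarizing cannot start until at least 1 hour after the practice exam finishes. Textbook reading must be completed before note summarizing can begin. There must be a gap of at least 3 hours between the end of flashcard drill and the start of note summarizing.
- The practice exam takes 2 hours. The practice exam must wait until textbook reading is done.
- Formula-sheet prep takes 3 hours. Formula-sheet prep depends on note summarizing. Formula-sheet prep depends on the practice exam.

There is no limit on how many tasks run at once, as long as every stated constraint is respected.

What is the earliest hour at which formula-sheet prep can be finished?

Flashcard drill can start immediately at hour 0; it finishes at hour 8.
Nothing blocks textbook reading, so it runs from hour 0 to hour 1.
The practice exam cannot begin until textbook reading (finishes hour 1). It runs from hour 1 to 1 + 2 = hour 3.
For note summarizing: the practice exam (finishes hour 3, plus 1-hour gap → hour 4); textbook reading (finishes hour 1); flashcard drill (finishes hour 8, plus 3-hour gap → hour 11). Taking the maximum gives a start of hour 11, and it finishes at 11 + 4 = hour 15.
Formula-sheet prep needs all of note summarizing (finishes hour 15); the practice exam (finishes hour 3). That puts its earliest start at hour 15; it finishes at 15 + 3 = hour 18.

18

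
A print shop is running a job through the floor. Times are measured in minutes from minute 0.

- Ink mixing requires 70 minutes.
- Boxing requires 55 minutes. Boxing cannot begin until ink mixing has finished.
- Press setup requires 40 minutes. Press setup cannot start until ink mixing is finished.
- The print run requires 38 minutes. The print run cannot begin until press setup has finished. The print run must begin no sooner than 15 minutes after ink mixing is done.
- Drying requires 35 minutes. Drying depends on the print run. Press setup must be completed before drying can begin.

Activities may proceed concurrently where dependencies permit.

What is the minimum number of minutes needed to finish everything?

183

Ink mixing has no prerequisites, so it starts at minute 0 and finishes at minute 70.
After ink mixing (finishes minute 70), boxing can start at minute 70 and finishes at minute 125.
Press setup waits on ink mixing (finishes minute 70), so it starts at minute 70 and finishes at 70 + 40 = minute 110.
For the print run: press setup (finishes minute 110); ink mixing (finishes minute 70, plus 15-minute gap → minute 85). Taking the maximum gives a start of minute 110, and it finishes at 110 + 38 = minute 148.
Drying needs all of the print run (finishes minute 148); press setup (finishes minute 110). That puts its earliest start at minute 148; it finishes at 148 + 35 = minute 183.
All tasks are finished once the last one completes. Finish times: Ink mixing at 70, Press setup at 110, The print run at 148, Drying at 183, Boxing at 125. The latest is minute 183.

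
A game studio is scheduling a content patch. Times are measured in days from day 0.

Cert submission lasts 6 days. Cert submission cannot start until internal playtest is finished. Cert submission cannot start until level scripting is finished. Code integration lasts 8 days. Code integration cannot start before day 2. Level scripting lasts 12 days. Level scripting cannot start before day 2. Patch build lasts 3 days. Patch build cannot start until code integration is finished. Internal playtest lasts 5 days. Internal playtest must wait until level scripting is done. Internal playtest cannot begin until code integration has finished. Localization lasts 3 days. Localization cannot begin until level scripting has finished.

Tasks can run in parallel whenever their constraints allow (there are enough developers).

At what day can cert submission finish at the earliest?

After its own release at day 2, code integration can start at day 2 and finishes at day 10.
Level scripting waits on its own release at day 2, so it starts at day 2 and finishes at 2 + 12 = day 14.
Internal playtest needs all of level scripting (finishes day 14); code integration (finishes day 10). That puts its earliest start at day 14; it finishes at 14 + 5 = day 19.
Cert submission has to wait for internal playtest (finishes day 19); level scripting (finishes day 14). The latest of these is day 19, so cert submission runs day 19 to 19 + 6 = day 25.

25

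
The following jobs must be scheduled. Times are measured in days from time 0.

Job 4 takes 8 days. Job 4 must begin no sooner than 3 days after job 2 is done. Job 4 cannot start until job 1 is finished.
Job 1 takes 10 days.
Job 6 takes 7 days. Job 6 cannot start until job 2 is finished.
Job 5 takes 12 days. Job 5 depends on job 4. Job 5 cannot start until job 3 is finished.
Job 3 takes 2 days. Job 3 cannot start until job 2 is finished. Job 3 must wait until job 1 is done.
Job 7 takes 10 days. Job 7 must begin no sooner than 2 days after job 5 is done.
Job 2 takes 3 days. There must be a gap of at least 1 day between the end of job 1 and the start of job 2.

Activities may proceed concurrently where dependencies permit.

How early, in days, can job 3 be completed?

Nothing blocks job 1, so it runs from day 0 to day 10.
Job 2 waits on job 1 (finishes day 10, plus 1-day gap → day 11), so it starts at day 11 and finishes at 11 + 3 = day 14.
Job 3 has to wait for job 2 (finishes day 14); job 1 (finishes day 10). The latest of these is day 14, so job 3 runs day 14 to 14 + 2 = day 16.

16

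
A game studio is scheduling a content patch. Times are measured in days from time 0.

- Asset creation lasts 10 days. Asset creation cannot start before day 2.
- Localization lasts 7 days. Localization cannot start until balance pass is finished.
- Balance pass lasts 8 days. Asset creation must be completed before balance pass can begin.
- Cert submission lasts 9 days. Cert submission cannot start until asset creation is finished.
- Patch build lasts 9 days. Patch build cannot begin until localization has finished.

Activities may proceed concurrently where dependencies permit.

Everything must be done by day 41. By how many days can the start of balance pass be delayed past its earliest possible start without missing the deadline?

5

Asset creation waits on its own release at day 2, so it starts at day 2 and finishes at 2 + 10 = day 12.
Balance pass cannot begin until asset creation (finishes day 12). It runs from day 12 to 12 + 8 = day 20.

Working backward from the deadline:
To finish by day 41, patch build (duration 9) must start no later than day 32.
Localization has to be done before patch build (must start by day 32). That means finishing by day 32, i.e. starting by 32 − 7 = day 25.
Balance pass must finish before localization (must start by day 25). With an 8-day duration, balance pass must start by 25 − 8 = day 17.
So balance pass can start as early as day 12 and as late as day 17, giving 17 − 12 = 5 days of slack.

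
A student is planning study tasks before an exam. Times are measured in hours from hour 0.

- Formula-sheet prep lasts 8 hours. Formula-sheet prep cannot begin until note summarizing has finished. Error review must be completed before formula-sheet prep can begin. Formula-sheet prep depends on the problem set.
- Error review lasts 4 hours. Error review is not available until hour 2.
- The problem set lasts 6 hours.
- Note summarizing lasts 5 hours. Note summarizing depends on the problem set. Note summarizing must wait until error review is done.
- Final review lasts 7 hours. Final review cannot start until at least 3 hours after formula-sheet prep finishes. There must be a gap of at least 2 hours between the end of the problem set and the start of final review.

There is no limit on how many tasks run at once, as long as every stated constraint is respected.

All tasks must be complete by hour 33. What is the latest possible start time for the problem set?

4

Final review must finish by hour 33; it takes 7 hours, so it must start by 33 − 7 = hour 26.
Formula-sheet prep feeds into final review (must start by hour 26, minus 3-hour gap → hour 23); so formula-sheet prep must finish by hour 23 and therefore start by hour 15.
Note summarizing must finish before formula-sheet prep (must start by hour 15). With a 5-hour duration, note summarizing must start by 15 − 5 = hour 10.
For the problem set: note summarizing (must start by hour 10); formula-sheet prep (must start by hour 15); final review (must start by hour 26, minus 2-hour gap → hour 24). The most restrictive is hour 10; with a 6-hour duration, the problem set must start by hour 4.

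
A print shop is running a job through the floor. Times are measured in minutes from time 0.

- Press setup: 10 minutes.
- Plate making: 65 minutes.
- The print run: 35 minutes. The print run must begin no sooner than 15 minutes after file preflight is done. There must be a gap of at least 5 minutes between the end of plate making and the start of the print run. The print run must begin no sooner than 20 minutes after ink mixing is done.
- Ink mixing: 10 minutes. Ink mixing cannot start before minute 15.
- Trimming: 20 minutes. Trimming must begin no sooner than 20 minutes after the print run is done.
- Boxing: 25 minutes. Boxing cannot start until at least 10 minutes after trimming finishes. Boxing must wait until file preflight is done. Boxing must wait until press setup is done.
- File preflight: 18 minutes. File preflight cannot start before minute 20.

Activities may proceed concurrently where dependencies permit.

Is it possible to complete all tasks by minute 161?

No

Press setup can start immediately at minute 0; it finishes at minute 10.
Ink mixing waits on its own release at minute 15, so it starts at minute 15 and finishes at 15 + 10 = minute 25.
Plate making can start immediately at minute 0; it finishes at minute 65.
File preflight cannot begin until its own release at minute 20. It runs from minute 20 to 20 + 18 = minute 38.
For the print run: file preflight (finishes minute 38, plus 15-minute gap → minute 53); plate making (finishes minute 65, plus 5-minute gap → minute 70); ink mixing (finishes minute 25, plus 20-minute gap → minute 45). Taking the maximum gives a start of minute 70, and it finishes at 70 + 35 = minute 105.
Trimming waits on the print run (finishes minute 105, plus 20-minute gap → minute 125), so it starts at minute 125 and finishes at 125 + 20 = minute 145.
Boxing cannot start until trimming (finishes minute 145, plus 10-minute gap → minute 155); file preflight (finishes minute 38); press setup (finishes minute 10). The controlling bound is minute 155, so boxing finishes at 155 + 25 = minute 180.
The earliest everything can be done is minute 180, which is after the deadline of 161, so it is not possible.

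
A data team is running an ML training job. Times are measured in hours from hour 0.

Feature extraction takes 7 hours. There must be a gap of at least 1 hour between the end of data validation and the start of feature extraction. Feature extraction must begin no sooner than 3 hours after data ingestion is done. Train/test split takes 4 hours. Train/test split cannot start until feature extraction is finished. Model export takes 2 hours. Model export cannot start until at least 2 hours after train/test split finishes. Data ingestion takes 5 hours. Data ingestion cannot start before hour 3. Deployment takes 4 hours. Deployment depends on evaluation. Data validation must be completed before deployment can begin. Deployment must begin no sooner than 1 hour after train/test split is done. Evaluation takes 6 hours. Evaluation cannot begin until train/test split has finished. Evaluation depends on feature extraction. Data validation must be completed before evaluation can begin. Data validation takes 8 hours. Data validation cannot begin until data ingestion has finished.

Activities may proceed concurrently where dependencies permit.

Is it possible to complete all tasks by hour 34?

No

After its own release at hour 3, data ingestion can start at hour 3 and finishes at hour 8.
After data ingestion (finishes hour 8), data validation can start at hour 8 and finishes at hour 16.
Feature extraction cannot start until data validation (finishes hour 16, plus 1-hour gap → hour 17); data ingestion (finishes hour 8, plus 3-hour gap → hour 11). The controlling bound is hour 17, so feature extraction finishes at 17 + 7 = hour 24.
Train/test split cannot begin until feature extraction (finishes hour 24). It runs from hour 24 to 24 + 4 = hour 28.
After train/test split (finishes hour 28, plus 2-hour gap → hour 30), model export can start at hour 30 and finishes at hour 32.
Evaluation needs all of train/test split (finishes hour 28); feature extraction (finishes hour 24); data validation (finishes hour 16). That puts its earliest start at hour 28; it finishes at 28 + 6 = hour 34.
Deployment needs all of evaluation (finishes hour 34); data validation (finishes hour 16); train/test split (finishes hour 28, plus 1-hour gap → hour 29). That puts its earliest start at hour 34; it finishes at 34 + 4 = hour 38.
The earliest everything can be done is hour 38, which is after the deadline of 34, so it is not possible.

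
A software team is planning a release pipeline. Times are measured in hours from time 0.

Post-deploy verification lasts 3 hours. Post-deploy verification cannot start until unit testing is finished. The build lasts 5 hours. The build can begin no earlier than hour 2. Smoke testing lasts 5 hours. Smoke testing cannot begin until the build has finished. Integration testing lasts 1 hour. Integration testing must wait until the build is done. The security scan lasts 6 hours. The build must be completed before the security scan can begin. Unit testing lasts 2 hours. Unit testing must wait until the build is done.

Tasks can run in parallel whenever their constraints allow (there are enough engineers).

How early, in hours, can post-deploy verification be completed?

12

After its own release at hour 2, the build can start at hour 2 and finishes at hour 7.
Unit testing waits on the build (finishes hour 7), so it starts at hour 7 and finishes at 7 + 2 = hour 9.
Post-deploy verification cannot begin until unit testing (finishes hour 9). It runs from hour 9 to 9 + 3 = hour 12.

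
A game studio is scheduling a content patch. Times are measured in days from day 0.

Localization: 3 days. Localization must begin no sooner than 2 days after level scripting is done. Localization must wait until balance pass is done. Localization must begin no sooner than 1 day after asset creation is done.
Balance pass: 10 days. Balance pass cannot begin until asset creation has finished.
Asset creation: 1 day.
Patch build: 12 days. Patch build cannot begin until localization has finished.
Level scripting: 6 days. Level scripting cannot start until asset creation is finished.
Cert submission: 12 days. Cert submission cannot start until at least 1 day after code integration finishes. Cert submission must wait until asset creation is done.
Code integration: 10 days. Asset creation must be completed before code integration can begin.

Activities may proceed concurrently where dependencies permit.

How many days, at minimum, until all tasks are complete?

26

Asset creation has no prerequisites, so it starts at day 0 and finishes at day 1.
Balance pass waits on asset creation (finishes day 1), so it starts at day 1 and finishes at 1 + 10 = day 11.
Code integration waits on asset creation (finishes day 1), so it starts at day 1 and finishes at 1 + 10 = day 11.
Cert submission needs all of code integration (finishes day 11, plus 1-day gap → day 12); asset creation (finishes day 1). That puts its earliest start at day 12; it finishes at 12 + 12 = day 24.
Level scripting cannot begin until asset creation (finishes day 1). It runs from day 1 to 1 + 6 = day 7.
For localization: level scripting (finishes day 7, plus 2-day gap → day 9); balance pass (finishes day 11); asset creation (finishes day 1, plus 1-day gap → day 2). Taking the maximum gives a start of day 11, and it finishes at 11 + 3 = day 14.
Patch build cannot begin until localization (finishes day 14). It runs from day 14 to 14 + 12 = day 26.
All tasks are finished once the last one completes. Finish times: Asset creation at 1, Level scripting at 7, Code integration at 11, Balance pass at 11, Localization at 14, Cert submission at 24, Patch build at 26. The latest is day 26.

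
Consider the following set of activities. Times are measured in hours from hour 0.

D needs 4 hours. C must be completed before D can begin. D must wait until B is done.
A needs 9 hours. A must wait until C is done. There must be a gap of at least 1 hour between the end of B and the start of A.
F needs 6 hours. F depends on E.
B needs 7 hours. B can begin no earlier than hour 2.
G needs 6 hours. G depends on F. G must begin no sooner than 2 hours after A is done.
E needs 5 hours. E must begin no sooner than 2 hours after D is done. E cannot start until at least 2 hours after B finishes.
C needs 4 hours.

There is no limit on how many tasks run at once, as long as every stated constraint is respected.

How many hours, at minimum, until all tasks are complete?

C has no prerequisites, so it starts at hour 0 and finishes at hour 4.
B cannot begin until its own release at hour 2. It runs from hour 2 to 2 + 7 = hour 9.
D needs all of C (finishes hour 4); B (finishes hour 9). That puts its earliest start at hour 9; it finishes at 9 + 4 = hour 13.
For E: D (finishes hour 13, plus 2-hour gap → hour 15); B (finishes hour 9, plus 2-hour gap → hour 11). Taking the maximum gives a start of hour 15, and it finishes at 15 + 5 = hour 20.
F cannot begin until E (finishes hour 20). It runs from hour 20 to 20 + 6 = hour 26.
A needs all of C (finishes hour 4); B (finishes hour 9, plus 1-hour gap → hour 10). That puts its earliest start at hour 10; it finishes at 10 + 9 = hour 19.
For G: F (finishes hour 26); A (finishes hour 19, plus 2-hour gap → hour 21). Taking the maximum gives a start of hour 26, and it finishes at 26 + 6 = hour 32.
All tasks are finished once the last one completes. Finish times: A at 19, B at 9, C at 4, D at 13, E at 20, F at 26, G at 32. The latest is hour 32.

32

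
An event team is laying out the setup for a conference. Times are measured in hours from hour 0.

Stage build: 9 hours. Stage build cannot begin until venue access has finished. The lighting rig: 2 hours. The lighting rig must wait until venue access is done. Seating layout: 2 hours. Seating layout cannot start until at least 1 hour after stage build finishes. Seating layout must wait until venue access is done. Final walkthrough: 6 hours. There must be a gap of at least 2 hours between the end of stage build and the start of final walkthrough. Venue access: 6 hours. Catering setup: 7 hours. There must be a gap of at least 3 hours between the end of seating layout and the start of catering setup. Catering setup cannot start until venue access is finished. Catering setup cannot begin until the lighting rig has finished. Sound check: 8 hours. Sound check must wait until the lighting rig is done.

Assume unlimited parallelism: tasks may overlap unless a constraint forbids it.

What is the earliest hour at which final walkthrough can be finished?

23

Nothing blocks venue access, so it runs from hour 0 to hour 6.
Stage build waits on venue access (finishes hour 6), so it starts at hour 6 and finishes at 6 + 9 = hour 15.
After stage build (finishes hour 15, plus 2-hour gap → hour 17), final walkthrough can start at hour 17 and finishes at hour 23.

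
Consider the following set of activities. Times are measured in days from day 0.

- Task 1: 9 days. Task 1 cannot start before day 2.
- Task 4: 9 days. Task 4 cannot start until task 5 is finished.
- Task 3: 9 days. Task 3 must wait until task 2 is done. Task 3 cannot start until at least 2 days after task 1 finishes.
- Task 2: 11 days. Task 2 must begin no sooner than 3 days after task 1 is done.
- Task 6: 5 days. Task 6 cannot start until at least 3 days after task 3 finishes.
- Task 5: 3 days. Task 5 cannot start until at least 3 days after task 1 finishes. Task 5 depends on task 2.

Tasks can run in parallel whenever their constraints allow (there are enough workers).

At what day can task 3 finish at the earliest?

Task 1 cannot begin until its own release at day 2. It runs from day 2 to 2 + 9 = day 11.
Task 2 waits on task 1 (finishes day 11, plus 3-day gap → day 14), so it starts at day 14 and finishes at 14 + 11 = day 25.
Task 3 cannot start until task 2 (finishes day 25); task 1 (finishes day 11, plus 2-day gap → day 13). The controlling bound is day 25, so task 3 finishes at 25 + 9 = day 34.

34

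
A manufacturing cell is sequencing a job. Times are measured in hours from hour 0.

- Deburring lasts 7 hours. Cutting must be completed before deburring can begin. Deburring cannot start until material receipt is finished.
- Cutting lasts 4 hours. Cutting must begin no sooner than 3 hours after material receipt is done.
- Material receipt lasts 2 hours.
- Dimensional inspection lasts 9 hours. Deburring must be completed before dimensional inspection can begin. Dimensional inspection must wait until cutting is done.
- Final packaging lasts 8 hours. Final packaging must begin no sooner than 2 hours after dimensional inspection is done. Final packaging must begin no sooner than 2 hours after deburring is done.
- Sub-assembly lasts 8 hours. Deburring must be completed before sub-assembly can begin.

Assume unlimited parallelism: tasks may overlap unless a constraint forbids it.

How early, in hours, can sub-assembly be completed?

Nothing blocks material receipt, so it runs from hour 0 to hour 2.
After material receipt (finishes hour 2, plus 3-hour gap → hour 5), cutting can start at hour 5 and finishes at hour 9.
For deburring: cutting (finishes hour 9); material receipt (finishes hour 2). Taking the maximum gives a start of hour 9, and it finishes at 9 + 7 = hour 16.
Sub-assembly cannot begin until deburring (finishes hour 16). It runs from hour 16 to 16 + 8 = hour 24.

24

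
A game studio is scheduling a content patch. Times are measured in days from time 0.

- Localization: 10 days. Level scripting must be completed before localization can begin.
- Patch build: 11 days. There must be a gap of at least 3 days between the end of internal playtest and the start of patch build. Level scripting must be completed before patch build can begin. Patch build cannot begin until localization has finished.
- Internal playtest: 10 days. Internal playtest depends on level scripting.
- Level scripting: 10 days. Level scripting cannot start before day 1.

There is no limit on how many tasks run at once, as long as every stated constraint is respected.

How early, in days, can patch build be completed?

35

After its own release at day 1, level scripting can start at day 1 and finishes at day 11.
After level scripting (finishes day 11), localization can start at day 11 and finishes at day 21.
Internal playtest waits on level scripting (finishes day 11), so it starts at day 11 and finishes at 11 + 10 = day 21.
For patch build: internal playtest (finishes day 21, plus 3-day gap → day 24); level scripting (finishes day 11); localization (finishes day 21). Taking the maximum gives a start of day 24, and it finishes at 24 + 11 = day 35.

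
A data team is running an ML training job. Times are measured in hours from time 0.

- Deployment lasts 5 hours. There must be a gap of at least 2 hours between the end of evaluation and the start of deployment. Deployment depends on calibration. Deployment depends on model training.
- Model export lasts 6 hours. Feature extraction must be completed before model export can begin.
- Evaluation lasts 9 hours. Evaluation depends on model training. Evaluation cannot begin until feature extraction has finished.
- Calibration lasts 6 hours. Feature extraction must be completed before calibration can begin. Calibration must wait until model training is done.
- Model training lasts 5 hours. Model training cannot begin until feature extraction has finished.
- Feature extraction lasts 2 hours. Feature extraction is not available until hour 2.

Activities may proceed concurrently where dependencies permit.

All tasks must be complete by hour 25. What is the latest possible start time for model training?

4

Nothing follows deployment; the deadline of hour 25 is its only limit. It must start by 25 − 5 = hour 20.
Since deployment (must start by hour 20, minus 2-hour gap → hour 18) depends on it, evaluation must finish by hour 18. Backing off its 9-hour duration gives a latest start of hour 9.
Since deployment (must start by hour 20) depends on it, calibration must finish by hour 20. Backing off its 6-hour duration gives a latest start of hour 14.
Model training feeds evaluation (must start by hour 9); calibration (must start by hour 14); deployment (must start by hour 20). Taking the minimum, model training must finish by hour 9 and start by 9 − 5 = hour 4.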